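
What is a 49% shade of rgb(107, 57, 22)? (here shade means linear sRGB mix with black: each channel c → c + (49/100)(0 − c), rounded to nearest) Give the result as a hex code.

#371D0B

Lerp each channel 49% toward 0:
  R: 107 − 52.43 = 54.57 → 55
  G: 57 + 0.49×(0−57) = 57 − 27.93 = 29.07 → 29
  B: 22 − 10.78 = 11.22 → 11
rgb(55, 29, 11) = #371D0B.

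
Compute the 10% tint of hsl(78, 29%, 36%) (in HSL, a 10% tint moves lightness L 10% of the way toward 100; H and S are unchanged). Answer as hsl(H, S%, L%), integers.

hsl(78, 29%, 42%)

L moves 10% from 36 toward 100: 36 + 6.4 = 42.4 → 42.
H and S are unchanged.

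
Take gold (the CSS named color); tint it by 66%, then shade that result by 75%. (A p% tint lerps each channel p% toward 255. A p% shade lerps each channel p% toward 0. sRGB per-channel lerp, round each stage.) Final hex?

#403C2A

CSS gold is rgb(255, 215, 0).
Lerp each channel 66% toward 255:
  R: 255 + 0.66×(255−255) = 255 + 0 = 255 → 255
  G: 215 + 26.4 = 241.4 → 241
  B: 0 + 168.3 = 168.3 → 168
After the tint: rgb(255, 241, 168) = #FFF1A8.
A 75% shade moves each channel 75% toward 0:
  R: 255 + 0.75×(0−255) = 255 − 191.25 = 63.75 → 64
  G: 241 + 0.75×(0−241) = 241 − 180.75 = 60.25 → 60
  B: 168 + 0.75×(0−168) = 168 − 126 = 42 → 42
rgb(64, 60, 42) = #403C2A.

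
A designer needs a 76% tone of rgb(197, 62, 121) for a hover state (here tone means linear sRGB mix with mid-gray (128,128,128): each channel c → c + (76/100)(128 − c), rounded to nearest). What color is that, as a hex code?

A 76% tone moves each channel 76% toward 128:
  R: 197 + 0.76×(128−197) = 197 − 52.44 = 144.56 → 145
  G: 62 + 0.76×(128−62) = 62 + 50.16 = 112.16 → 112
  B: 121 + 0.76×(128−121) = 121 + 5.32 = 126.32 → 126
rgb(145, 112, 126) = #91707E.

#91707E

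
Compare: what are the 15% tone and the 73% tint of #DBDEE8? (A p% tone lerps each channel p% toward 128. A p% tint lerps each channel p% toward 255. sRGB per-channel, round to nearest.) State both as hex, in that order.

#CDD0D8, #F5F6F9

#DBDEE8 is rgb(219, 222, 232).
15% tone:
  R: 219 − 13.65 = 205.35 → 205
  G: 222 + 0.15×(128−222) = 222 − 14.1 = 207.9 → 208
  B: 232 + 0.15×(128−232) = 232 − 15.6 = 216.4 → 216
  → #CDD0D8
73% tint:
  R: 219 + 26.28 = 245.28 → 245
  G: 222 + 24.09 = 246.09 → 246
  B: 232 + 0.73×(255−232) = 232 + 16.79 = 248.79 → 249
  → #F5F6F9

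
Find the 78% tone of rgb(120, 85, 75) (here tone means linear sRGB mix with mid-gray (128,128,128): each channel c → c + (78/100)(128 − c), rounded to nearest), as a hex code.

#7E7774

Per channel, c → c + 0.78(128 − c):
  R: 120 + 6.24 = 126.24 → 126
  G: 85 + 33.54 = 118.54 → 119
  B: 75 + 0.78×(128−75) = 75 + 41.34 = 116.34 → 116
rgb(126, 119, 116) = #7E7774.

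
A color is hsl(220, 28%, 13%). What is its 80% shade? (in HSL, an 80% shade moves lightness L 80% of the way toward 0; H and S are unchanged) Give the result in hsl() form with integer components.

L moves 80% from 13 toward 0: 13 − 10.4 = 2.6 → 3.
H and S are unchanged.

hsl(220, 28%, 3%)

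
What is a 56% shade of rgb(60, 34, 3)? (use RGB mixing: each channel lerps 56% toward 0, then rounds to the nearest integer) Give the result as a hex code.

#1A0F01

Lerp each channel 56% toward 0:
  R: 60 − 33.6 = 26.4 → 26
  G: 34 − 19.04 = 14.96 → 15
  B: 3 + 0.56×(0−3) = 3 − 1.68 = 1.32 → 1
rgb(26, 15, 1) = #1A0F01.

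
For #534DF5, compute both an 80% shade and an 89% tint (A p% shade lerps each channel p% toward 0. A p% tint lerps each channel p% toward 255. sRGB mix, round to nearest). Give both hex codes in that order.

#534DF5 is rgb(83, 77, 245).
80% shade:
  R: 83 − 66.4 = 16.6 → 17
  G: 77 + 0.8×(0−77) = 77 − 61.6 = 15.4 → 15
  B: 245 + 0.8×(0−245) = 245 − 196 = 49 → 49
  → #110F31
89% tint:
  R: 83 + 0.89×(255−83) = 83 + 153.08 = 236.08 → 236
  G: 77 + 0.89×(255−77) = 77 + 158.42 = 235.42 → 235
  B: 245 + 8.9 = 253.9 → 254
  → #ECEBFE

#110F31, #ECEBFE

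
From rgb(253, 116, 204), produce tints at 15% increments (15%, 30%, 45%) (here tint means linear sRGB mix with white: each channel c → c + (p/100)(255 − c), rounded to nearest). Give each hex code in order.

#fd89d4, #fe9edb, #feb3e3

15%: (253→253, 116 + 20.85 = 136.85→137, 204 + 7.65 = 211.65→212) → #fd89d4
30%: (253 + 0.6 = 253.6→254, 116 + 41.7 = 157.7→158, 204 + 15.3 = 219.3→219) → #fe9edb
45%: (253 + 0.9 = 253.9→254, 116 + 62.55 = 178.55→179, 204 + 22.95 = 226.95→227) → #feb3e3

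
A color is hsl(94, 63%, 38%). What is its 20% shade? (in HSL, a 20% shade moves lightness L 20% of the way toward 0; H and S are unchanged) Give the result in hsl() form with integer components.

hsl(94, 63%, 30%)

L moves 20% from 38 toward 0: 38 − 7.6 = 30.4 → 30.
H and S are unchanged.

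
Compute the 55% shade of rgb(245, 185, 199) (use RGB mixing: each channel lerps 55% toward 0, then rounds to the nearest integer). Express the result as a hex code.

Per channel, c → c + 0.55(0 − c):
  R: 245 − 134.75 = 110.25 → 110
  G: 185 + 0.55×(0−185) = 185 − 101.75 = 83.25 → 83
  B: 199 + 0.55×(0−199) = 199 − 109.45 = 89.55 → 90
rgb(110, 83, 90) = #6E535A.

#6E535A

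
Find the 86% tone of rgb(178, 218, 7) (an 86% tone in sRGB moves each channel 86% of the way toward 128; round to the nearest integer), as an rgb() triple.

Lerp each channel 86% toward 128:
  R: 178 + 0.86×(128−178) = 178 − 43 = 135 → 135
  G: 218 + 0.86×(128−218) = 218 − 77.4 = 140.6 → 141
  B: 7 + 104.06 = 111.06 → 111

rgb(135, 141, 111)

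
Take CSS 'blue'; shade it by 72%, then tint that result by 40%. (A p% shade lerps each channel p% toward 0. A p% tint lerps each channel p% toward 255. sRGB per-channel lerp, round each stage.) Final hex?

CSS blue is rgb(0, 0, 255).
A 72% shade moves each channel 72% toward 0:
  R: 0 + 0 = 0 → 0
  G: 0 + 0 = 0 → 0
  B: 255 − 183.6 = 71.4 → 71
After the shade: rgb(0, 0, 71) = #000047.
Lerp each channel 40% toward 255:
  R: 0 + 102 = 102 → 102
  G: 0 + 0.4×(255−0) = 0 + 102 = 102 → 102
  B: 71 + 0.4×(255−71) = 71 + 73.6 = 144.6 → 145
rgb(102, 102, 145) = #666691.

#666691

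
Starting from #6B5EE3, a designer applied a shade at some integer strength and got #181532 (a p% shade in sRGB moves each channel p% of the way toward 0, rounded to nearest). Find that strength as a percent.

#6B5EE3 is rgb(107, 94, 227); #181532 is rgb(24, 21, 50).
On the B channel (widest range): 50 ≈ 227 + (p/100)(0 − 227), so p ≈ 100×(50 − 227)/(0 − 227) = -17700/-227 = 77.97.
p = 78 reproduces all three channels after rounding.

78%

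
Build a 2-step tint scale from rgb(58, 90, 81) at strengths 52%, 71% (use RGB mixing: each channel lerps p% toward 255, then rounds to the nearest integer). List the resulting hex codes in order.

52%: (58 + 102.44 = 160.44→160, 90 + 85.8 = 175.8→176, 81 + 90.48 = 171.48→171) → #a0b0ab
71%: (58 + 139.87 = 197.87→198, 90 + 117.15 = 207.15→207, 81 + 123.54 = 204.54→205) → #c6cfcd

#a0b0ab, #c6cfcd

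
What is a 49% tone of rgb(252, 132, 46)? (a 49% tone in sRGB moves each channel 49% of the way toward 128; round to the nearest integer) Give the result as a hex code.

#BF8256

Lerp each channel 49% toward 128:
  R: 252 − 60.76 = 191.24 → 191
  G: 132 + 0.49×(128−132) = 132 − 1.96 = 130.04 → 130
  B: 46 + 40.18 = 86.18 → 86
rgb(191, 130, 86) = #BF8256.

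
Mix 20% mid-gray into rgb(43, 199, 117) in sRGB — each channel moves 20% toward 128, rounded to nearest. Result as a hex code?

#3CB977

Per channel, c → c + 0.2(128 − c):
  R: 43 + 17 = 60 → 60
  G: 199 − 14.2 = 184.8 → 185
  B: 117 + 2.2 = 119.2 → 119
rgb(60, 185, 119) = #3CB977.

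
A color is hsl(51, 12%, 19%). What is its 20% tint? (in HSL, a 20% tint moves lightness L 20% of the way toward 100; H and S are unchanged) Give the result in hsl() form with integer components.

hsl(51, 12%, 35%)

L moves 20% from 19 toward 100: 19 + 16.2 = 35.2 → 35.
H and S are unchanged.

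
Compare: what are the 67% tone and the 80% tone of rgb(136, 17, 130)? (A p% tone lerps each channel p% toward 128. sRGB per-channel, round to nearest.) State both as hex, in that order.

#835B81, #826A80

67% tone:
  R: 136 + 0.67×(128−136) = 136 − 5.36 = 130.64 → 131
  G: 17 + 0.67×(128−17) = 17 + 74.37 = 91.37 → 91
  B: 130 + 0.67×(128−130) = 130 − 1.34 = 128.66 → 129
  → #835B81
80% tone:
  R: 136 − 6.4 = 129.6 → 130
  G: 17 + 88.8 = 105.8 → 106
  B: 130 + 0.8×(128−130) = 130 − 1.6 = 128.4 → 128
  → #826A80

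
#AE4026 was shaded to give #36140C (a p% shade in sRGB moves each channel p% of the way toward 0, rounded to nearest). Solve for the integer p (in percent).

69%

#AE4026 is rgb(174, 64, 38); #36140C is rgb(54, 20, 12).
On the R channel (widest range): 54 ≈ 174 + (p/100)(0 − 174), so p ≈ 100×(54 − 174)/(0 − 174) = -12000/-174 = 68.97.
p = 69 reproduces all three channels after rounding.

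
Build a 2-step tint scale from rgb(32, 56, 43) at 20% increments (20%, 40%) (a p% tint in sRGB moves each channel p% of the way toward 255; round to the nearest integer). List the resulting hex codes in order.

#4d6055, #798880

20%: (32 + 44.6 = 76.6→77, 56 + 39.8 = 95.8→96, 43 + 42.4 = 85.4→85) → #4d6055
40%: (32 + 89.2 = 121.2→121, 56 + 79.6 = 135.6→136, 43 + 84.8 = 127.8→128) → #798880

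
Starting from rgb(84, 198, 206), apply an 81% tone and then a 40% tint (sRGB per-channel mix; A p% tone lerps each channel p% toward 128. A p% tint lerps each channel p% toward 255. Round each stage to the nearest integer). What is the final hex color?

#aebbbc

An 81% tone moves each channel 81% toward 128:
  R: 84 + 35.64 = 119.64 → 120
  G: 198 + 0.81×(128−198) = 198 − 56.7 = 141.3 → 141
  B: 206 − 63.18 = 142.82 → 143
After the tone: rgb(120, 141, 143) = #788d8f.
A 40% tint moves each channel 40% toward 255:
  R: 120 + 0.4×(255−120) = 120 + 54 = 174 → 174
  G: 141 + 0.4×(255−141) = 141 + 45.6 = 186.6 → 187
  B: 143 + 0.4×(255−143) = 143 + 44.8 = 187.8 → 188
rgb(174, 187, 188) = #aebbbc.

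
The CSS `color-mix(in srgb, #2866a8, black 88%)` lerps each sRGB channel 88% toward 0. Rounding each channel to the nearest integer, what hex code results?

#2866a8 is rgb(40, 102, 168).
Per channel, c → c + 0.88(0 − c):
  R: 40 − 35.2 = 4.8 → 5
  G: 102 − 89.76 = 12.24 → 12
  B: 168 + 0.88×(0−168) = 168 − 147.84 = 20.16 → 20
rgb(5, 12, 20) = #050c14.

#050c14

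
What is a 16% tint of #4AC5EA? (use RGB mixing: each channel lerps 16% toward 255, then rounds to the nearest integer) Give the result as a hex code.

#4AC5EA is rgb(74, 197, 234).
Lerp each channel 16% toward 255:
  R: 74 + 28.96 = 102.96 → 103
  G: 197 + 0.16×(255−197) = 197 + 9.28 = 206.28 → 206
  B: 234 + 0.16×(255−234) = 234 + 3.36 = 237.36 → 237
rgb(103, 206, 237) = #67CEED.

#67CEED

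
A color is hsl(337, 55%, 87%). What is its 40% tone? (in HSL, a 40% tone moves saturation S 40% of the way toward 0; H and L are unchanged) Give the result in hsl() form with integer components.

S moves 40% from 55 toward 0: 55 − 22 = 33 → 33.
H and L are unchanged.

hsl(337, 33%, 87%)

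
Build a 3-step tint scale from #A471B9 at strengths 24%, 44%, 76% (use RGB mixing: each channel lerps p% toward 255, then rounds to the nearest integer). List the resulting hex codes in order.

#BA93CA, #CCAFD8, #E9DDEE

#A471B9 is rgb(164, 113, 185).
24%: (164 + 21.84 = 185.84→186, 113 + 34.08 = 147.08→147, 185 + 16.8 = 201.8→202) → #BA93CA
44%: (164 + 40.04 = 204.04→204, 113 + 62.48 = 175.48→175, 185 + 30.8 = 215.8→216) → #CCAFD8
76%: (164 + 69.16 = 233.16→233, 113 + 107.92 = 220.92→221, 185 + 53.2 = 238.2→238) → #E9DDEE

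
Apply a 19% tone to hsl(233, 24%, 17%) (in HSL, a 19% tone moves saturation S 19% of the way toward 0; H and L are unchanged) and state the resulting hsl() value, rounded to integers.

S moves 19% from 24 toward 0: 24 − 4.56 = 19.44 → 19.
H and L are unchanged.

hsl(233, 19%, 17%)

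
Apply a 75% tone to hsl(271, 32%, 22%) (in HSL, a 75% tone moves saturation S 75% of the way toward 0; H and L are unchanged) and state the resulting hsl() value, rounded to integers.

S moves 75% from 32 toward 0: 32 − 24 = 8 → 8.
H and L are unchanged.

hsl(271, 8%, 22%)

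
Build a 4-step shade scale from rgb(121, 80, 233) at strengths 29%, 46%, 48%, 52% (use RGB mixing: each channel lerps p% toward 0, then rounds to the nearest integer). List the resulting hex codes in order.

29%: (121 − 35.09 = 85.91→86, 80 − 23.2 = 56.8→57, 233 − 67.57 = 165.43→165) → #5639A5
46%: (121 − 55.66 = 65.34→65, 80 − 36.8 = 43.2→43, 233 − 107.18 = 125.82→126) → #412B7E
48%: (121 − 58.08 = 62.92→63, 80 − 38.4 = 41.6→42, 233 − 111.84 = 121.16→121) → #3F2A79
52%: (121 − 62.92 = 58.08→58, 80 − 41.6 = 38.4→38, 233 − 121.16 = 111.84→112) → #3A2670

#5639A5, #412B7E, #3F2A79, #3A2670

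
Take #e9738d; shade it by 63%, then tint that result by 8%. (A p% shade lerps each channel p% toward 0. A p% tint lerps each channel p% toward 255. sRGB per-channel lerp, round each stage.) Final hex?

#e9738d is rgb(233, 115, 141).
Per channel, c → c + 0.63(0 − c):
  R: 233 − 146.79 = 86.21 → 86
  G: 115 + 0.63×(0−115) = 115 − 72.45 = 42.55 → 43
  B: 141 + 0.63×(0−141) = 141 − 88.83 = 52.17 → 52
After the shade: rgb(86, 43, 52) = #562b34.
Lerp each channel 8% toward 255:
  R: 86 + 0.08×(255−86) = 86 + 13.52 = 99.52 → 100
  G: 43 + 16.96 = 59.96 → 60
  B: 52 + 16.24 = 68.24 → 68
rgb(100, 60, 68) = #643c44.

#643c44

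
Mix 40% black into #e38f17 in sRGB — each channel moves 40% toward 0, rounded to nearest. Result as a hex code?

#88560e

#e38f17 is rgb(227, 143, 23).
A 40% shade moves each channel 40% toward 0:
  R: 227 + 0.4×(0−227) = 227 − 90.8 = 136.2 → 136
  G: 143 + 0.4×(0−143) = 143 − 57.2 = 85.8 → 86
  B: 23 − 9.2 = 13.8 → 14
rgb(136, 86, 14) = #88560e.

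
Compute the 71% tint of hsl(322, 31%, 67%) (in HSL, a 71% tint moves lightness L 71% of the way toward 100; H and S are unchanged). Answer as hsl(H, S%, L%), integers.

L moves 71% from 67 toward 100: 67 + 23.43 = 90.43 → 90.
H and S are unchanged.

hsl(322, 31%, 90%)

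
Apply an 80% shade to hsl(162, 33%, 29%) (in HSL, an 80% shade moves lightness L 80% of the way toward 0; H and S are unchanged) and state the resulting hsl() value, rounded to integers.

L moves 80% from 29 toward 0: 29 − 23.2 = 5.8 → 6.
H and S are unchanged.

hsl(162, 33%, 6%)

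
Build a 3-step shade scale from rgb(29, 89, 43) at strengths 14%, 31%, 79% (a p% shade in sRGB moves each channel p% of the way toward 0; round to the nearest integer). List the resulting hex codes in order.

#194D25, #143D1E, #061309

14%: (29 − 4.06 = 24.94→25, 89 − 12.46 = 76.54→77, 43 − 6.02 = 36.98→37) → #194D25
31%: (29 − 8.99 = 20.01→20, 89 − 27.59 = 61.41→61, 43 − 13.33 = 29.67→30) → #143D1E
79%: (29 − 22.91 = 6.09→6, 89 − 70.31 = 18.69→19, 43 − 33.97 = 9.03→9) → #061309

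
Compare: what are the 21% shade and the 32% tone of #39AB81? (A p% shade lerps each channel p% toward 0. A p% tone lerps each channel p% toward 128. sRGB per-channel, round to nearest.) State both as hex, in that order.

#39AB81 is rgb(57, 171, 129).
21% shade:
  R: 57 + 0.21×(0−57) = 57 − 11.97 = 45.03 → 45
  G: 171 − 35.91 = 135.09 → 135
  B: 129 + 0.21×(0−129) = 129 − 27.09 = 101.91 → 102
  → #2D8766
32% tone:
  R: 57 + 22.72 = 79.72 → 80
  G: 171 − 13.76 = 157.24 → 157
  B: 129 + 0.32×(128−129) = 129 − 0.32 = 128.68 → 129
  → #509D81

#2D8766, #509D81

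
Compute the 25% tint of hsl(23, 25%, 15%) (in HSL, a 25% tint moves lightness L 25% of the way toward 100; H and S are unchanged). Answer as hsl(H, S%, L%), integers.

L moves 25% from 15 toward 100: 15 + 21.25 = 36.25 → 36.
H and S are unchanged.

hsl(23, 25%, 36%)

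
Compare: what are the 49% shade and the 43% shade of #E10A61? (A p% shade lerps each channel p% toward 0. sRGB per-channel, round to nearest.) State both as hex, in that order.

#E10A61 is rgb(225, 10, 97).
49% shade:
  R: 225 − 110.25 = 114.75 → 115
  G: 10 + 0.49×(0−10) = 10 − 4.9 = 5.1 → 5
  B: 97 + 0.49×(0−97) = 97 − 47.53 = 49.47 → 49
  → #730531
43% shade:
  R: 225 − 96.75 = 128.25 → 128
  G: 10 + 0.43×(0−10) = 10 − 4.3 = 5.7 → 6
  B: 97 + 0.43×(0−97) = 97 − 41.71 = 55.29 → 55
  → #800637

#730531, #800637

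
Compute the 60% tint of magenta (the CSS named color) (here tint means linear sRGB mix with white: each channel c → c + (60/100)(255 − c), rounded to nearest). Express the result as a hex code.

CSS magenta is rgb(255, 0, 255).
A 60% tint moves each channel 60% toward 255:
  R: 255 + 0.6×(255−255) = 255 + 0 = 255 → 255
  G: 0 + 0.6×(255−0) = 0 + 153 = 153 → 153
  B: 255 + 0 = 255 → 255
rgb(255, 153, 255) = #ff99ff.

#ff99ff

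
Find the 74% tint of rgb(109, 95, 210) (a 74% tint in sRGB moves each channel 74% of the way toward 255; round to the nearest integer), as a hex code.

Per channel, c → c + 0.74(255 − c):
  R: 109 + 108.04 = 217.04 → 217
  G: 95 + 118.4 = 213.4 → 213
  B: 210 + 33.3 = 243.3 → 243
rgb(217, 213, 243) = #d9d5f3.

#d9d5f3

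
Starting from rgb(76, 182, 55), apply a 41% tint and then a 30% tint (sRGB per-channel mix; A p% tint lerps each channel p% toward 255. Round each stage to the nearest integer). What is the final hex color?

Per channel, c → c + 0.41(255 − c):
  R: 76 + 73.39 = 149.39 → 149
  G: 182 + 29.93 = 211.93 → 212
  B: 55 + 0.41×(255−55) = 55 + 82 = 137 → 137
After the tint: rgb(149, 212, 137) = #95d489.
Lerp each channel 30% toward 255:
  R: 149 + 31.8 = 180.8 → 181
  G: 212 + 12.9 = 224.9 → 225
  B: 137 + 0.3×(255−137) = 137 + 35.4 = 172.4 → 172
rgb(181, 225, 172) = #b5e1ac.

#b5e1ac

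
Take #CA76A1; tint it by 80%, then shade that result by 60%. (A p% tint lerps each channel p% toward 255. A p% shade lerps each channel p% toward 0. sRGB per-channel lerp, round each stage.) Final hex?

#CA76A1 is rgb(202, 118, 161).
Per channel, c → c + 0.8(255 − c):
  R: 202 + 42.4 = 244.4 → 244
  G: 118 + 0.8×(255−118) = 118 + 109.6 = 227.6 → 228
  B: 161 + 75.2 = 236.2 → 236
After the tint: rgb(244, 228, 236) = #F4E4EC.
Lerp each channel 60% toward 0:
  R: 244 + 0.6×(0−244) = 244 − 146.4 = 97.6 → 98
  G: 228 − 136.8 = 91.2 → 91
  B: 236 − 141.6 = 94.4 → 94
rgb(98, 91, 94) = #625B5E.

#625B5E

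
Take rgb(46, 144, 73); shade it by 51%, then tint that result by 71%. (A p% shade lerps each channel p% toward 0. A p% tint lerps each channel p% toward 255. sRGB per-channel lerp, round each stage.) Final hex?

#BCCABF

A 51% shade moves each channel 51% toward 0:
  R: 46 + 0.51×(0−46) = 46 − 23.46 = 22.54 → 23
  G: 144 − 73.44 = 70.56 → 71
  B: 73 + 0.51×(0−73) = 73 − 37.23 = 35.77 → 36
After the shade: rgb(23, 71, 36) = #174724.
Per channel, c → c + 0.71(255 − c):
  R: 23 + 164.72 = 187.72 → 188
  G: 71 + 0.71×(255−71) = 71 + 130.64 = 201.64 → 202
  B: 36 + 155.49 = 191.49 → 191
rgb(188, 202, 191) = #BCCABF.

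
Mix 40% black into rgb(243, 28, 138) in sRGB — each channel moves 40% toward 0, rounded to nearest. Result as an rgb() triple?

Lerp each channel 40% toward 0:
  R: 243 + 0.4×(0−243) = 243 − 97.2 = 145.8 → 146
  G: 28 + 0.4×(0−28) = 28 − 11.2 = 16.8 → 17
  B: 138 + 0.4×(0−138) = 138 − 55.2 = 82.8 → 83

rgb(146, 17, 83)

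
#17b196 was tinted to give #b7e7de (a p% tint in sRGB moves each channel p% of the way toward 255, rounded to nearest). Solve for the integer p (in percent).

69%

#17b196 is rgb(23, 177, 150); #b7e7de is rgb(183, 231, 222).
On the R channel (widest range): 183 ≈ 23 + (p/100)(255 − 23), so p ≈ 100×(183 − 23)/(255 − 23) = 16000/232 = 68.97.
p = 69 reproduces all three channels after rounding.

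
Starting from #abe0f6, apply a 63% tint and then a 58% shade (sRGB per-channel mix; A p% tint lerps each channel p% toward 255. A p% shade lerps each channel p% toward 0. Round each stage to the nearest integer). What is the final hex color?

#5e666a

#abe0f6 is rgb(171, 224, 246).
A 63% tint moves each channel 63% toward 255:
  R: 171 + 52.92 = 223.92 → 224
  G: 224 + 0.63×(255−224) = 224 + 19.53 = 243.53 → 244
  B: 246 + 5.67 = 251.67 → 252
After the tint: rgb(224, 244, 252) = #e0f4fc.
Per channel, c → c + 0.58(0 − c):
  R: 224 + 0.58×(0−224) = 224 − 129.92 = 94.08 → 94
  G: 244 − 141.52 = 102.48 → 102
  B: 252 − 146.16 = 105.84 → 106
rgb(94, 102, 106) = #5e666a.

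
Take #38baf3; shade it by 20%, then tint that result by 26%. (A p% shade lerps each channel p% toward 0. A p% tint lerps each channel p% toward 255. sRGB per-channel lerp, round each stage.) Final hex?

#38baf3 is rgb(56, 186, 243).
Per channel, c → c + 0.2(0 − c):
  R: 56 − 11.2 = 44.8 → 45
  G: 186 + 0.2×(0−186) = 186 − 37.2 = 148.8 → 149
  B: 243 − 48.6 = 194.4 → 194
After the shade: rgb(45, 149, 194) = #2d95c2.
Lerp each channel 26% toward 255:
  R: 45 + 54.6 = 99.6 → 100
  G: 149 + 0.26×(255−149) = 149 + 27.56 = 176.56 → 177
  B: 194 + 0.26×(255−194) = 194 + 15.86 = 209.86 → 210
rgb(100, 177, 210) = #64b1d2.

#64b1d2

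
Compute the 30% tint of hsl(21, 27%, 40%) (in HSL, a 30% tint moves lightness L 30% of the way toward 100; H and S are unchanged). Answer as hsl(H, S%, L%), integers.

L moves 30% from 40 toward 100: 40 + 18 = 58 → 58.
H and S are unchanged.

hsl(21, 27%, 58%)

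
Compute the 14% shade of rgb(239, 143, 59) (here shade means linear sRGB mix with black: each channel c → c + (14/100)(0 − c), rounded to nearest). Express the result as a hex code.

#CE7B33

Lerp each channel 14% toward 0:
  R: 239 − 33.46 = 205.54 → 206
  G: 143 + 0.14×(0−143) = 143 − 20.02 = 122.98 → 123
  B: 59 + 0.14×(0−59) = 59 − 8.26 = 50.74 → 51
rgb(206, 123, 51) = #CE7B33.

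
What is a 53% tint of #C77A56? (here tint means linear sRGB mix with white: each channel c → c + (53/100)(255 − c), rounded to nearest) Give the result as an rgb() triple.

rgb(229, 192, 176)

#C77A56 is rgb(199, 122, 86).
Per channel, c → c + 0.53(255 − c):
  R: 199 + 0.53×(255−199) = 199 + 29.68 = 228.68 → 229
  G: 122 + 70.49 = 192.49 → 192
  B: 86 + 89.57 = 175.57 → 176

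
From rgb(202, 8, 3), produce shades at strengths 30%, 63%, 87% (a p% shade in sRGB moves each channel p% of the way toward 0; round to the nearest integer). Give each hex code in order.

30%: (202 − 60.6 = 141.4→141, 8 − 2.4 = 5.6→6, 3 − 0.9 = 2.1→2) → #8d0602
63%: (202 − 127.26 = 74.74→75, 8 − 5.04 = 2.96→3, 3 − 1.89 = 1.11→1) → #4b0301
87%: (202 − 175.74 = 26.26→26, 8 − 6.96 = 1.04→1, 3 − 2.61 = 0.39→0) → #1a0100

#8d0602, #4b0301, #1a0100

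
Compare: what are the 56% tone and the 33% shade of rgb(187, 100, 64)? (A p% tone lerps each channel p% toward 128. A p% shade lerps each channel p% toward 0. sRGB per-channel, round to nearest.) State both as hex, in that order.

56% tone:
  R: 187 − 33.04 = 153.96 → 154
  G: 100 + 15.68 = 115.68 → 116
  B: 64 + 0.56×(128−64) = 64 + 35.84 = 99.84 → 100
  → #9a7464
33% shade:
  R: 187 + 0.33×(0−187) = 187 − 61.71 = 125.29 → 125
  G: 100 + 0.33×(0−100) = 100 − 33 = 67 → 67
  B: 64 − 21.12 = 42.88 → 43
  → #7d432b

#9a7464, #7d432b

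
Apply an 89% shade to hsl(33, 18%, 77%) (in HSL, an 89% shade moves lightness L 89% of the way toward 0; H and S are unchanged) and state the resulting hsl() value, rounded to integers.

hsl(33, 18%, 8%)

L moves 89% from 77 toward 0: 77 − 68.53 = 8.47 → 8.
H and S are unchanged.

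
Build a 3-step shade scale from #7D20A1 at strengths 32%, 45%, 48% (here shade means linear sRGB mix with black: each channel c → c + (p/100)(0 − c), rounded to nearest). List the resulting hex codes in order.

#55166D, #451259, #411154

#7D20A1 is rgb(125, 32, 161).
32%: (125 − 40 = 85→85, 32 − 10.24 = 21.76→22, 161 − 51.52 = 109.48→109) → #55166D
45%: (125 − 56.25 = 68.75→69, 32 − 14.4 = 17.6→18, 161 − 72.45 = 88.55→89) → #451259
48%: (125 − 60 = 65→65, 32 − 15.36 = 16.64→17, 161 − 77.28 = 83.72→84) → #411154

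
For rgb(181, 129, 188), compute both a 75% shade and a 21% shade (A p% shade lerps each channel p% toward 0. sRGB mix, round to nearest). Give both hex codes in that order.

75% shade:
  R: 181 − 135.75 = 45.25 → 45
  G: 129 + 0.75×(0−129) = 129 − 96.75 = 32.25 → 32
  B: 188 + 0.75×(0−188) = 188 − 141 = 47 → 47
  → #2D202F
21% shade:
  R: 181 − 38.01 = 142.99 → 143
  G: 129 − 27.09 = 101.91 → 102
  B: 188 + 0.21×(0−188) = 188 − 39.48 = 148.52 → 149
  → #8F6695

#2D202F, #8F6695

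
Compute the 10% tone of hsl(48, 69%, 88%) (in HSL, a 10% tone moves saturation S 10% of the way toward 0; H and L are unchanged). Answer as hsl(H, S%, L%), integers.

S moves 10% from 69 toward 0: 69 − 6.9 = 62.1 → 62.
H and L are unchanged.

hsl(48, 62%, 88%)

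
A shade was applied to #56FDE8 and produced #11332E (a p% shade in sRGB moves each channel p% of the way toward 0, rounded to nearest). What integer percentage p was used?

80%

#56FDE8 is rgb(86, 253, 232); #11332E is rgb(17, 51, 46).
On the G channel (widest range): 51 ≈ 253 + (p/100)(0 − 253), so p ≈ 100×(51 − 253)/(0 − 253) = -20200/-253 = 79.84.
p = 80 reproduces all three channels after rounding.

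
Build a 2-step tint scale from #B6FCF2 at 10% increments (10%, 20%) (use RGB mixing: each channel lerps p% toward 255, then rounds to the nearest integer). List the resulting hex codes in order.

#B6FCF2 is rgb(182, 252, 242).
10%: (182 + 7.3 = 189.3→189, 252→252, 242 + 1.3 = 243.3→243) → #BDFCF3
20%: (182 + 14.6 = 196.6→197, 252 + 0.6 = 252.6→253, 242 + 2.6 = 244.6→245) → #C5FDF5

#BDFCF3, #C5FDF5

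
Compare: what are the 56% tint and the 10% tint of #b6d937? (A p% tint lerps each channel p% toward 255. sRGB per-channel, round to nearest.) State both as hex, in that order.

#dfeea7, #bddd4b

#b6d937 is rgb(182, 217, 55).
56% tint:
  R: 182 + 0.56×(255−182) = 182 + 40.88 = 222.88 → 223
  G: 217 + 21.28 = 238.28 → 238
  B: 55 + 0.56×(255−55) = 55 + 112 = 167 → 167
  → #dfeea7
10% tint:
  R: 182 + 0.1×(255−182) = 182 + 7.3 = 189.3 → 189
  G: 217 + 0.1×(255−217) = 217 + 3.8 = 220.8 → 221
  B: 55 + 20 = 75 → 75
  → #bddd4b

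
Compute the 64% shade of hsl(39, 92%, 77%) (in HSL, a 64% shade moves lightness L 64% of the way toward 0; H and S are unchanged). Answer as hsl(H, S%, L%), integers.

hsl(39, 92%, 28%)

L moves 64% from 77 toward 0: 77 − 49.28 = 27.72 → 28.
H and S are unchanged.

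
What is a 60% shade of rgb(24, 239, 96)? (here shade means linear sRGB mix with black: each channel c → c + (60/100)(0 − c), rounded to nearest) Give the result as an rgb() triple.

Per channel, c → c + 0.6(0 − c):
  R: 24 − 14.4 = 9.6 → 10
  G: 239 − 143.4 = 95.6 → 96
  B: 96 + 0.6×(0−96) = 96 − 57.6 = 38.4 → 38

rgb(10, 96, 38)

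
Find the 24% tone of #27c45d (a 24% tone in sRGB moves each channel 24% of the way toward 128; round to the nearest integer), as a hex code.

#3cb465

#27c45d is rgb(39, 196, 93).
Per channel, c → c + 0.24(128 − c):
  R: 39 + 0.24×(128−39) = 39 + 21.36 = 60.36 → 60
  G: 196 + 0.24×(128−196) = 196 − 16.32 = 179.68 → 180
  B: 93 + 0.24×(128−93) = 93 + 8.4 = 101.4 → 101
rgb(60, 180, 101) = #3cb465.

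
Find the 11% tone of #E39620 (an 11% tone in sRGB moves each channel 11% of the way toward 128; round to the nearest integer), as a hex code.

#D8942B

#E39620 is rgb(227, 150, 32).
An 11% tone moves each channel 11% toward 128:
  R: 227 + 0.11×(128−227) = 227 − 10.89 = 216.11 → 216
  G: 150 − 2.42 = 147.58 → 148
  B: 32 + 10.56 = 42.56 → 43
rgb(216, 148, 43) = #D8942B.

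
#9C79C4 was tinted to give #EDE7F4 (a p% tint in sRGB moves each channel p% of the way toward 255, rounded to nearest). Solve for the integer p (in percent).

#9C79C4 is rgb(156, 121, 196); #EDE7F4 is rgb(237, 231, 244).
On the G channel (widest range): 231 ≈ 121 + (p/100)(255 − 121), so p ≈ 100×(231 − 121)/(255 − 121) = 11000/134 = 82.09.
p = 82 reproduces all three channels after rounding.

82%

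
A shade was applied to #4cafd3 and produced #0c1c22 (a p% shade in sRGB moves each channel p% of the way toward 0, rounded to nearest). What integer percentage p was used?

84%

#4cafd3 is rgb(76, 175, 211); #0c1c22 is rgb(12, 28, 34).
On the B channel (widest range): 34 ≈ 211 + (p/100)(0 − 211), so p ≈ 100×(34 − 211)/(0 − 211) = -17700/-211 = 83.89.
p = 84 reproduces all three channels after rounding.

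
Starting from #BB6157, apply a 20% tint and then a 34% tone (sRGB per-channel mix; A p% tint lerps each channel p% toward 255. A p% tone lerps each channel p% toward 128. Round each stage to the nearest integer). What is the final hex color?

#BB6157 is rgb(187, 97, 87).
A 20% tint moves each channel 20% toward 255:
  R: 187 + 0.2×(255−187) = 187 + 13.6 = 200.6 → 201
  G: 97 + 31.6 = 128.6 → 129
  B: 87 + 33.6 = 120.6 → 121
After the tint: rgb(201, 129, 121) = #C98179.
A 34% tone moves each channel 34% toward 128:
  R: 201 + 0.34×(128−201) = 201 − 24.82 = 176.18 → 176
  G: 129 − 0.34 = 128.66 → 129
  B: 121 + 2.38 = 123.38 → 123
rgb(176, 129, 123) = #B0817B.

#B0817B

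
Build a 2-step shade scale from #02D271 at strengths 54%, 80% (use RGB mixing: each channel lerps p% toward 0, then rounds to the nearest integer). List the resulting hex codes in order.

#02D271 is rgb(2, 210, 113).
54%: (2 − 1.08 = 0.92→1, 210 − 113.4 = 96.6→97, 113 − 61.02 = 51.98→52) → #016134
80%: (2 − 1.6 = 0.4→0, 210 − 168 = 42→42, 113 − 90.4 = 22.6→23) → #002A17

#016134, #002A17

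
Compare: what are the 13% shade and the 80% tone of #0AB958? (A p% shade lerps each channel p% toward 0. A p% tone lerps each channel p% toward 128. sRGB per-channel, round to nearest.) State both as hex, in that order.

#0AB958 is rgb(10, 185, 88).
13% shade:
  R: 10 + 0.13×(0−10) = 10 − 1.3 = 8.7 → 9
  G: 185 − 24.05 = 160.95 → 161
  B: 88 + 0.13×(0−88) = 88 − 11.44 = 76.56 → 77
  → #09A14D
80% tone:
  R: 10 + 0.8×(128−10) = 10 + 94.4 = 104.4 → 104
  G: 185 + 0.8×(128−185) = 185 − 45.6 = 139.4 → 139
  B: 88 + 32 = 120 → 120
  → #688B78

#09A14D, #688B78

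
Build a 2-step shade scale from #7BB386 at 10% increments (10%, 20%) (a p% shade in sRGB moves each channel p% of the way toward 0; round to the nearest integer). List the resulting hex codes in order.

#6FA179, #628F6B

#7BB386 is rgb(123, 179, 134).
10%: (123 − 12.3 = 110.7→111, 179 − 17.9 = 161.1→161, 134 − 13.4 = 120.6→121) → #6FA179
20%: (123 − 24.6 = 98.4→98, 179 − 35.8 = 143.2→143, 134 − 26.8 = 107.2→107) → #628F6B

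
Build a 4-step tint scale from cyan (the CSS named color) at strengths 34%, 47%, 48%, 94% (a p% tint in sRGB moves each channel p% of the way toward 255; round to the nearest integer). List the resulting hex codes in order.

CSS cyan is rgb(0, 255, 255).
34%: (0 + 86.7 = 86.7→87, 255→255, 255→255) → #57FFFF
47%: (0 + 119.85 = 119.85→120, 255→255, 255→255) → #78FFFF
48%: (0 + 122.4 = 122.4→122, 255→255, 255→255) → #7AFFFF
94%: (0 + 239.7 = 239.7→240, 255→255, 255→255) → #F0FFFF

#57FFFF, #78FFFF, #7AFFFF, #F0FFFF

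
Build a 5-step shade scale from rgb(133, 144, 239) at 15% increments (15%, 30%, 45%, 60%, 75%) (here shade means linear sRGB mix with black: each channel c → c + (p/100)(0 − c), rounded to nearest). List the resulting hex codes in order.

#717ACB, #5D65A7, #494F83, #353A60, #21243C

15%: (133 − 19.95 = 113.05→113, 144 − 21.6 = 122.4→122, 239 − 35.85 = 203.15→203) → #717ACB
30%: (133 − 39.9 = 93.1→93, 144 − 43.2 = 100.8→101, 239 − 71.7 = 167.3→167) → #5D65A7
45%: (133 − 59.85 = 73.15→73, 144 − 64.8 = 79.2→79, 239 − 107.55 = 131.45→131) → #494F83
60%: (133 − 79.8 = 53.2→53, 144 − 86.4 = 57.6→58, 239 − 143.4 = 95.6→96) → #353A60
75%: (133 − 99.75 = 33.25→33, 144 − 108 = 36→36, 239 − 179.25 = 59.75→60) → #21243C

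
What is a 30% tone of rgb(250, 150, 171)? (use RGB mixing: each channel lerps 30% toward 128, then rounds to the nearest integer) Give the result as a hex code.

#d58f9e

Lerp each channel 30% toward 128:
  R: 250 + 0.3×(128−250) = 250 − 36.6 = 213.4 → 213
  G: 150 + 0.3×(128−150) = 150 − 6.6 = 143.4 → 143
  B: 171 − 12.9 = 158.1 → 158
rgb(213, 143, 158) = #d58f9e.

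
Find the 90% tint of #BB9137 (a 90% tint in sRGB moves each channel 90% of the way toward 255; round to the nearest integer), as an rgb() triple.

rgb(248, 244, 235)

#BB9137 is rgb(187, 145, 55).
A 90% tint moves each channel 90% toward 255:
  R: 187 + 61.2 = 248.2 → 248
  G: 145 + 0.9×(255−145) = 145 + 99 = 244 → 244
  B: 55 + 0.9×(255−55) = 55 + 180 = 235 → 235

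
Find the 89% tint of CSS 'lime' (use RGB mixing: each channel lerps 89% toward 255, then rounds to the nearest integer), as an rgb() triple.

CSS lime is rgb(0, 255, 0).
Per channel, c → c + 0.89(255 − c):
  R: 0 + 0.89×(255−0) = 0 + 226.95 = 226.95 → 227
  G: 255 + 0.89×(255−255) = 255 + 0 = 255 → 255
  B: 0 + 0.89×(255−0) = 0 + 226.95 = 226.95 → 227

rgb(227, 255, 227)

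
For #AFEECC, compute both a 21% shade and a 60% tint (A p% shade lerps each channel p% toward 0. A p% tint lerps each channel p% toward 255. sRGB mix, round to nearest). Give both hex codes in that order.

#8ABCA1, #DFF8EB

#AFEECC is rgb(175, 238, 204).
21% shade:
  R: 175 − 36.75 = 138.25 → 138
  G: 238 − 49.98 = 188.02 → 188
  B: 204 − 42.84 = 161.16 → 161
  → #8ABCA1
60% tint:
  R: 175 + 0.6×(255−175) = 175 + 48 = 223 → 223
  G: 238 + 0.6×(255−238) = 238 + 10.2 = 248.2 → 248
  B: 204 + 0.6×(255−204) = 204 + 30.6 = 234.6 → 235
  → #DFF8EB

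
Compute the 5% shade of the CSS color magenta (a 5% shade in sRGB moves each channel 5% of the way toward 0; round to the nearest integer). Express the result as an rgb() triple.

CSS magenta is rgb(255, 0, 255).
A 5% shade moves each channel 5% toward 0:
  R: 255 + 0.05×(0−255) = 255 − 12.75 = 242.25 → 242
  G: 0 + 0.05×(0−0) = 0 + 0 = 0 → 0
  B: 255 − 12.75 = 242.25 → 242

rgb(242, 0, 242)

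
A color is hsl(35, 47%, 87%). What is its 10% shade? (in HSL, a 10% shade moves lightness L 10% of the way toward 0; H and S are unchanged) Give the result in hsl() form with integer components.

hsl(35, 47%, 78%)

L moves 10% from 87 toward 0: 87 − 8.7 = 78.3 → 78.
H and S are unchanged.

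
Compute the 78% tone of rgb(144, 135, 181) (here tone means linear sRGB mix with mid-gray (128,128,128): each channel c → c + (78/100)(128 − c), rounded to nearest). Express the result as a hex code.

#84828c

Lerp each channel 78% toward 128:
  R: 144 + 0.78×(128−144) = 144 − 12.48 = 131.52 → 132
  G: 135 − 5.46 = 129.54 → 130
  B: 181 + 0.78×(128−181) = 181 − 41.34 = 139.66 → 140
rgb(132, 130, 140) = #84828c.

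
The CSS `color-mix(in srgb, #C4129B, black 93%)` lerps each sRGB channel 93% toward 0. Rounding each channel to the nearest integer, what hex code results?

#0E010B

#C4129B is rgb(196, 18, 155).
Per channel, c → c + 0.93(0 − c):
  R: 196 − 182.28 = 13.72 → 14
  G: 18 − 16.74 = 1.26 → 1
  B: 155 + 0.93×(0−155) = 155 − 144.15 = 10.85 → 11
rgb(14, 1, 11) = #0E010B.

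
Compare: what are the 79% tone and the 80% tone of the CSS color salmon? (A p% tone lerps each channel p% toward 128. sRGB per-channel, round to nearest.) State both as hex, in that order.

#9A807D, #98807D

CSS salmon is rgb(250, 128, 114).
79% tone:
  R: 250 − 96.38 = 153.62 → 154
  G: 128 + 0.79×(128−128) = 128 + 0 = 128 → 128
  B: 114 + 0.79×(128−114) = 114 + 11.06 = 125.06 → 125
  → #9A807D
80% tone:
  R: 250 − 97.6 = 152.4 → 152
  G: 128 + 0 = 128 → 128
  B: 114 + 0.8×(128−114) = 114 + 11.2 = 125.2 → 125
  → #98807D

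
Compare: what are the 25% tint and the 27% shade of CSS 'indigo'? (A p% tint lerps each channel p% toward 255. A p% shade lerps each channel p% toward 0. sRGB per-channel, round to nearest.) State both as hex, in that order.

#7840a1, #37005f

CSS indigo is rgb(75, 0, 130).
25% tint:
  R: 75 + 0.25×(255−75) = 75 + 45 = 120 → 120
  G: 0 + 0.25×(255−0) = 0 + 63.75 = 63.75 → 64
  B: 130 + 0.25×(255−130) = 130 + 31.25 = 161.25 → 161
  → #7840a1
27% shade:
  R: 75 − 20.25 = 54.75 → 55
  G: 0 + 0 = 0 → 0
  B: 130 + 0.27×(0−130) = 130 − 35.1 = 94.9 → 95
  → #37005f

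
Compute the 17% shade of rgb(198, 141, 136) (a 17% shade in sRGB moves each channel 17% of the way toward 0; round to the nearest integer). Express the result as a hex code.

Lerp each channel 17% toward 0:
  R: 198 − 33.66 = 164.34 → 164
  G: 141 − 23.97 = 117.03 → 117
  B: 136 + 0.17×(0−136) = 136 − 23.12 = 112.88 → 113
rgb(164, 117, 113) = #A47571.

#A47571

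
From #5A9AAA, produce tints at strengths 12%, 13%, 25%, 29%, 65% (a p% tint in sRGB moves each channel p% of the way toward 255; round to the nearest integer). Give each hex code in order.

#6EA6B4, #6FA7B5, #83B3BF, #8AB7C3, #C5DCE1

#5A9AAA is rgb(90, 154, 170).
12%: (90 + 19.8 = 109.8→110, 154 + 12.12 = 166.12→166, 170 + 10.2 = 180.2→180) → #6EA6B4
13%: (90 + 21.45 = 111.45→111, 154 + 13.13 = 167.13→167, 170 + 11.05 = 181.05→181) → #6FA7B5
25%: (90 + 41.25 = 131.25→131, 154 + 25.25 = 179.25→179, 170 + 21.25 = 191.25→191) → #83B3BF
29%: (90 + 47.85 = 137.85→138, 154 + 29.29 = 183.29→183, 170 + 24.65 = 194.65→195) → #8AB7C3
65%: (90 + 107.25 = 197.25→197, 154 + 65.65 = 219.65→220, 170 + 55.25 = 225.25→225) → #C5DCE1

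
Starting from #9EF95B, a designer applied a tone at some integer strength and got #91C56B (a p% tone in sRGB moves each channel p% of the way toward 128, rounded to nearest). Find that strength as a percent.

43%

#9EF95B is rgb(158, 249, 91); #91C56B is rgb(145, 197, 107).
On the G channel (widest range): 197 ≈ 249 + (p/100)(128 − 249), so p ≈ 100×(197 − 249)/(128 − 249) = -5200/-121 = 42.98.
p = 43 reproduces all three channels after rounding.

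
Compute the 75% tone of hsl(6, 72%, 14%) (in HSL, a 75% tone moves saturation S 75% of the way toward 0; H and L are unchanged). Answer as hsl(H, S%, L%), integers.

hsl(6, 18%, 14%)

S moves 75% from 72 toward 0: 72 − 54 = 18 → 18.
H and L are unchanged.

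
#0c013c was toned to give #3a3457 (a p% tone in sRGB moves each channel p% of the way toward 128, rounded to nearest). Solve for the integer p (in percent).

40%

#0c013c is rgb(12, 1, 60); #3a3457 is rgb(58, 52, 87).
On the G channel (widest range): 52 ≈ 1 + (p/100)(128 − 1), so p ≈ 100×(52 − 1)/(128 − 1) = 5100/127 = 40.16.
p = 40 reproduces all three channels after rounding.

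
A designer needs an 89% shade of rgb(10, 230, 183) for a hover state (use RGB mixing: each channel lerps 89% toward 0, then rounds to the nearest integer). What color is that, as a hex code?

#011914

Lerp each channel 89% toward 0:
  R: 10 + 0.89×(0−10) = 10 − 8.9 = 1.1 → 1
  G: 230 + 0.89×(0−230) = 230 − 204.7 = 25.3 → 25
  B: 183 + 0.89×(0−183) = 183 − 162.87 = 20.13 → 20
rgb(1, 25, 20) = #011914.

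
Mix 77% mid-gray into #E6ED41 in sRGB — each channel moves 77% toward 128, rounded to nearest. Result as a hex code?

#979972

#E6ED41 is rgb(230, 237, 65).
Lerp each channel 77% toward 128:
  R: 230 + 0.77×(128−230) = 230 − 78.54 = 151.46 → 151
  G: 237 − 83.93 = 153.07 → 153
  B: 65 + 0.77×(128−65) = 65 + 48.51 = 113.51 → 114
rgb(151, 153, 114) = #979972.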